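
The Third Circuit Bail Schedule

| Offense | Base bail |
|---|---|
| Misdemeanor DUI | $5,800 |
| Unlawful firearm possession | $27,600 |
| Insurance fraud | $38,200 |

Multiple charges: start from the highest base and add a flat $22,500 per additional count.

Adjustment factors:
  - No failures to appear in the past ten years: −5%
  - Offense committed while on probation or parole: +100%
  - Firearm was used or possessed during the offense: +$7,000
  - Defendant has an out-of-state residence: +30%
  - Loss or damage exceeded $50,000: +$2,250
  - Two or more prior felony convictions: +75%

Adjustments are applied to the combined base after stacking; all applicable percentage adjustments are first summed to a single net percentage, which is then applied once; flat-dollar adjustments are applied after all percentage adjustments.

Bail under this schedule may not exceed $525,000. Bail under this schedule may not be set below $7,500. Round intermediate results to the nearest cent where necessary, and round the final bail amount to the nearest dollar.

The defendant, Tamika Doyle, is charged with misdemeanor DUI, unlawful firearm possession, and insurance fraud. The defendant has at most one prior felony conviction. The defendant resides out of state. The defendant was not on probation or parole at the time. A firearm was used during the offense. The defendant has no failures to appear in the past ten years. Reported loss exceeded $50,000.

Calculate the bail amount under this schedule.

Base amounts from the schedule: misdemeanor DUI $5,800; unlawful firearm possession $27,600; insurance fraud $38,200.
Stacking rule: highest base plus $22,500 per additional charge. Highest is insurance fraud at $38,200; 2 additional charges → +$45,000. Combined base = $83,200.
Net percentage adjustment: −5% +30% = +25%. $83,200 × 1.25 = $104,000.
Firearm was used or possessed during the offense (+$7,000 flat): $104,000 + $7,000 = $111,000.
Loss or damage exceeded $50,000 (+$2,250 flat): $111,000 + $2,250 = $113,250.
$113,250 is within the $525,000 maximum.
$113,250 is at or above the $7,500 minimum.

$113,250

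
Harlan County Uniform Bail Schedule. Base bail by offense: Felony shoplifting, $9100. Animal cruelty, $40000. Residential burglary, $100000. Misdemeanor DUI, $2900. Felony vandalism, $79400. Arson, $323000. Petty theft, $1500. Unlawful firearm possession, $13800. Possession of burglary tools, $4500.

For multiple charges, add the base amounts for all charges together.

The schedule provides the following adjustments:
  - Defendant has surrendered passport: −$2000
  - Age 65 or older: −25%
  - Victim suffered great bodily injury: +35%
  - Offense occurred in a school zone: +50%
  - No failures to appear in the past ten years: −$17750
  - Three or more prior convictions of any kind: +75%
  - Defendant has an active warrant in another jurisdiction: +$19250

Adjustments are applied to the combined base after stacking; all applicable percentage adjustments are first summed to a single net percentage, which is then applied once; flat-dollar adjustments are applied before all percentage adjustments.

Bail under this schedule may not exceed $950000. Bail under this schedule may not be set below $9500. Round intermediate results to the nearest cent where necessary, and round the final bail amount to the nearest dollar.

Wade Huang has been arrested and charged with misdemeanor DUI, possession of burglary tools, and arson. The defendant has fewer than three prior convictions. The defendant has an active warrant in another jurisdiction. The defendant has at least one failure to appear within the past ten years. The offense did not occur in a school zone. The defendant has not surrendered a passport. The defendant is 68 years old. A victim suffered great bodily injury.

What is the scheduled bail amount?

$384615

Base amounts from the schedule: misdemeanor DUI $2900; possession of burglary tools $4500; arson $323000.
Stacking rule: sum of all bases. $2900 + $4500 + $323000 = $330400.
Defendant has an active warrant in another jurisdiction (+$19250 flat): $330400 + $19250 = $349650.
Net percentage adjustment: −25% +35% = +10%. $349650 × 1.1 = $384615.
$384615 is within the $950000 maximum.
$384615 is at or above the $9500 minimum.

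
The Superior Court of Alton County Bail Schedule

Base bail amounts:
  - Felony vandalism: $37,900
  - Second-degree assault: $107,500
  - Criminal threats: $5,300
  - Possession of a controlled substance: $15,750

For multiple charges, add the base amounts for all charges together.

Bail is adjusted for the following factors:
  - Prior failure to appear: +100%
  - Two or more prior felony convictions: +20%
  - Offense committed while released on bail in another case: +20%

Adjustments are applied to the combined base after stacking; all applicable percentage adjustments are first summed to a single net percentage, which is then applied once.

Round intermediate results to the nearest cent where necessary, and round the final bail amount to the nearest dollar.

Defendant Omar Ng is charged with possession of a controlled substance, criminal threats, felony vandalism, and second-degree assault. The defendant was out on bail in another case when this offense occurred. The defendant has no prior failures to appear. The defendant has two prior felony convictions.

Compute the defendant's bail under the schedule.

$233,030

Base amounts from the schedule: possession of a controlled substance $15,750; criminal threats $5,300; felony vandalism $37,900; second-degree assault $107,500.
Stacking rule: sum of all bases. $15,750 + $5,300 + $37,900 + $107,500 = $166,450.
Net percentage adjustment: +20% +20% = +40%. $166,450 × 1.4 = $233,030.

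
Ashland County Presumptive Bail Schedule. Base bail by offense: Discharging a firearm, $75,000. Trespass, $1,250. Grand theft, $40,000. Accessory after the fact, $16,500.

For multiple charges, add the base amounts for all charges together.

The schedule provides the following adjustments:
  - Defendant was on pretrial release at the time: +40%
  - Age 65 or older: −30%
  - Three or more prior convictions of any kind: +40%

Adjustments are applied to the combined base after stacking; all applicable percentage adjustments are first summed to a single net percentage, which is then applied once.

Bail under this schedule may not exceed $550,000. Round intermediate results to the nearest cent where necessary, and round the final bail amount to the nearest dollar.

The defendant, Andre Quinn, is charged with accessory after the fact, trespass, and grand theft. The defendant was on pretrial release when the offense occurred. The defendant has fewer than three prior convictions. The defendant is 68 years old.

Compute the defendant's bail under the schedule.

Base amounts from the schedule: accessory after the fact $16,500; trespass $1,250; grand theft $40,000.
Stacking rule: sum of all bases. $16,500 + $1,250 + $40,000 = $57,750.
Net percentage adjustment: +40% −30% = +10%. $57,750 × 1.1 = $63,525.
$63,525 is within the $550,000 maximum.

$63,525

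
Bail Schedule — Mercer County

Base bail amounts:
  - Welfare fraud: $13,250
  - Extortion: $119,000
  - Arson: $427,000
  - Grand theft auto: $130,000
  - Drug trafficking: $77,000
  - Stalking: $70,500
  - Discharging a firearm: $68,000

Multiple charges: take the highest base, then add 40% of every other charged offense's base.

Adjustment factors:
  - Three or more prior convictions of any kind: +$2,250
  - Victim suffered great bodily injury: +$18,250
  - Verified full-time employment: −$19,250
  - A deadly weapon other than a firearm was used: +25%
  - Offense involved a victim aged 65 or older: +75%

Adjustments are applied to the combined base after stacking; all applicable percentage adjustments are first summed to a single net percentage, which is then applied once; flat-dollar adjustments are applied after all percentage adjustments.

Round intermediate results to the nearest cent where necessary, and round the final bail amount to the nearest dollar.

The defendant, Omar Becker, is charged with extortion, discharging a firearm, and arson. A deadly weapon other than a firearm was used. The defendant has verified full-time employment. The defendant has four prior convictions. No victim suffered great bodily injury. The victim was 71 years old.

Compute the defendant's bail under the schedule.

$986,600

Base amounts from the schedule: extortion $119,000; discharging a firearm $68,000; arson $427,000.
Stacking rule: highest base plus 40% of each additional charge. Highest is arson at $427,000. Additional: $119,000 × 40% = $47,600; $68,000 × 40% = $27,200. Combined base = $427,000 + $74,800 = $501,800.
Net percentage adjustment: +25% +75% = +100%. $501,800 × 2 = $1,003,600.
Three or more prior convictions of any kind (+$2,250 flat): $1,003,600 + $2,250 = $1,005,850.
Verified full-time employment (−$19,250 flat): $1,005,850 − $19,250 = $986,600.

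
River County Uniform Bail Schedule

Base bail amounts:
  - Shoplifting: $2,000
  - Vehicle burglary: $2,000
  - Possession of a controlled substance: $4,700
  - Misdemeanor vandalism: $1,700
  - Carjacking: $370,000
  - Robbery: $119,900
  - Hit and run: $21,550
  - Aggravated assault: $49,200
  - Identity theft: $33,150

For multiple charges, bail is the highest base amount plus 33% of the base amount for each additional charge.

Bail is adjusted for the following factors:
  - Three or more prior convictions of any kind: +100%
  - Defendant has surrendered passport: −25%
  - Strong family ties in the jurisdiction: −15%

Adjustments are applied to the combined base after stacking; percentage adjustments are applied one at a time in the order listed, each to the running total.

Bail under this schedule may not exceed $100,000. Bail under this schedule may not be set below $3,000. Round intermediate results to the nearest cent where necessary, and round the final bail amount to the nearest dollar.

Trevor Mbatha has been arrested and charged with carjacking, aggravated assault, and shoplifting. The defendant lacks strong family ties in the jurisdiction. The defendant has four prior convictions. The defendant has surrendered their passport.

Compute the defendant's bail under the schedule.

$100,000

Base amounts from the schedule: carjacking $370,000; aggravated assault $49,200; shoplifting $2,000.
Stacking rule: highest base plus 33% of each additional charge. Highest is carjacking at $370,000. Additional: $49,200 × 33% = $16,236; $2,000 × 33% = $660. Combined base = $370,000 + $16,896 = $386,896.
Three or more prior convictions of any kind (+100%): $386,896 × 2 = $773,792.
Defendant has surrendered passport (−25%): $773,792 × 0.75 = $580,344.
Result $580,344 exceeds the maximum of $100,000; bail is capped at $100,000.
$100,000 is at or above the $3,000 minimum.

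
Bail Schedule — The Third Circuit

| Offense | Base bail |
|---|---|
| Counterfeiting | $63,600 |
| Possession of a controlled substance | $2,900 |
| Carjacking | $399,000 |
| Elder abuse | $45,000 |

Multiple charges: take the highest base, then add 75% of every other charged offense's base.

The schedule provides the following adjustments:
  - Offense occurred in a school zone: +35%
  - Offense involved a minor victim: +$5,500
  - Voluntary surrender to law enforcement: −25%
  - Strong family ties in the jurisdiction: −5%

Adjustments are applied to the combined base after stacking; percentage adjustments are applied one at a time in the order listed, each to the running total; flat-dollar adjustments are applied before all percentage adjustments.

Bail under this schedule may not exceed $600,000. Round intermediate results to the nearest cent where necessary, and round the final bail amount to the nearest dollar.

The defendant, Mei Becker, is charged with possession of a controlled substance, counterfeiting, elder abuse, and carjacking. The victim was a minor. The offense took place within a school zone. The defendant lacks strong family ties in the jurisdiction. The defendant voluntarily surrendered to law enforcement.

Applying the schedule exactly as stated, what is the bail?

$494,227

Base amounts from the schedule: possession of a controlled substance $2,900; counterfeiting $63,600; elder abuse $45,000; carjacking $399,000.
Stacking rule: highest base plus 75% of each additional charge. Highest is carjacking at $399,000. Additional: $2,900 × 75% = $2,175; $63,600 × 75% = $47,700; $45,000 × 75% = $33,750. Combined base = $399,000 + $83,625 = $482,625.
Offense involved a minor victim (+$5,500 flat): $482,625 + $5,500 = $488,125.
Offense occurred in a school zone (+35%): $488,125 × 1.35 = $658,968.75.
Voluntary surrender to law enforcement (−25%): $658,968.75 × 0.75 = $494,226.56.
$494,226.56 is within the $600,000 maximum.
Rounded to the nearest dollar: $494,227.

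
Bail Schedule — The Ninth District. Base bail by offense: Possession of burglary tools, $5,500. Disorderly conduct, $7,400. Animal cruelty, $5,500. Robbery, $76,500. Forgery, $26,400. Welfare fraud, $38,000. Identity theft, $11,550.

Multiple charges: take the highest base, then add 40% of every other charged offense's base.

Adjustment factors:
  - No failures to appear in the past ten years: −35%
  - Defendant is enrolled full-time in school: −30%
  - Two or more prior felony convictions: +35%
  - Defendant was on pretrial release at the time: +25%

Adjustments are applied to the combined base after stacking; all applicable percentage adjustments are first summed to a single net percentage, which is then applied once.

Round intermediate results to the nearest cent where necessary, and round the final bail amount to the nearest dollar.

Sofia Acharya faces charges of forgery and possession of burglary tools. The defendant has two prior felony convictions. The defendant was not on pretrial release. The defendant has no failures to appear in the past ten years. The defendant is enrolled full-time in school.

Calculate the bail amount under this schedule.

$20,020

Base amounts from the schedule: forgery $26,400; possession of burglary tools $5,500.
Stacking rule: highest base plus 40% of each additional charge. Highest is forgery at $26,400. Additional: $5,500 × 40% = $2,200. Combined base = $26,400 + $2,200 = $28,600.
Net percentage adjustment: −35% −30% +35% = −30%. $28,600 × 0.7 = $20,020.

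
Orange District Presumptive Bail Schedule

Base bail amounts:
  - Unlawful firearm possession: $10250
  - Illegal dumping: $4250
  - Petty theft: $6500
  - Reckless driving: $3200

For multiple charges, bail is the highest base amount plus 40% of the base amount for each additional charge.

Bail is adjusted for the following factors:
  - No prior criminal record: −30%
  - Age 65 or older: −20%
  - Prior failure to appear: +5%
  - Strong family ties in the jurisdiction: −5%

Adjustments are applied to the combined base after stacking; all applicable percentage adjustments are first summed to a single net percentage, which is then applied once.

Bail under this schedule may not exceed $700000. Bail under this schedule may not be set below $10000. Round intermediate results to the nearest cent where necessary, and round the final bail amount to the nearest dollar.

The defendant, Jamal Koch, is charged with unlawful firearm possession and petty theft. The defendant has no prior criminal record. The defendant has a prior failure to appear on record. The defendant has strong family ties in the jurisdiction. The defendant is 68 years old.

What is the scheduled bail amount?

$10000

Base amounts from the schedule: unlawful firearm possession $10250; petty theft $6500.
Stacking rule: highest base plus 40% of each additional charge. Highest is unlawful firearm possession at $10250. Additional: $6500 × 40% = $2600. Combined base = $10250 + $2600 = $12850.
Net percentage adjustment: −30% −20% +5% −5% = −50%. $12850 × 0.5 = $6425.
$6425 is within the $700000 maximum.
Result $6425 is below the minimum of $10000; bail is set at the minimum $10000.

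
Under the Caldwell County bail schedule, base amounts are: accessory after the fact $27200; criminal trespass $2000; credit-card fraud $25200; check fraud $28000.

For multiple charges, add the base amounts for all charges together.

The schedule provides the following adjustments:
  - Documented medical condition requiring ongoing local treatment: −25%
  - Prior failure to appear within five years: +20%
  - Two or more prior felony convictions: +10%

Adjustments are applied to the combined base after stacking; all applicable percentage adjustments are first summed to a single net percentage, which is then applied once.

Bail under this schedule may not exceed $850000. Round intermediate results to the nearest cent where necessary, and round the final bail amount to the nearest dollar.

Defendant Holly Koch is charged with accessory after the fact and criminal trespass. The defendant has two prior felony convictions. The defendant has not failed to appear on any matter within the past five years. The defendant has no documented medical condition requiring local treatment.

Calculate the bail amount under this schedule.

Base amounts from the schedule: accessory after the fact $27200; criminal trespass $2000.
Stacking rule: sum of all bases. $27200 + $2000 = $29200.
Two or more prior felony convictions (+10%): $29200 × 1.1 = $32120.
$32120 is within the $850000 maximum.

$32120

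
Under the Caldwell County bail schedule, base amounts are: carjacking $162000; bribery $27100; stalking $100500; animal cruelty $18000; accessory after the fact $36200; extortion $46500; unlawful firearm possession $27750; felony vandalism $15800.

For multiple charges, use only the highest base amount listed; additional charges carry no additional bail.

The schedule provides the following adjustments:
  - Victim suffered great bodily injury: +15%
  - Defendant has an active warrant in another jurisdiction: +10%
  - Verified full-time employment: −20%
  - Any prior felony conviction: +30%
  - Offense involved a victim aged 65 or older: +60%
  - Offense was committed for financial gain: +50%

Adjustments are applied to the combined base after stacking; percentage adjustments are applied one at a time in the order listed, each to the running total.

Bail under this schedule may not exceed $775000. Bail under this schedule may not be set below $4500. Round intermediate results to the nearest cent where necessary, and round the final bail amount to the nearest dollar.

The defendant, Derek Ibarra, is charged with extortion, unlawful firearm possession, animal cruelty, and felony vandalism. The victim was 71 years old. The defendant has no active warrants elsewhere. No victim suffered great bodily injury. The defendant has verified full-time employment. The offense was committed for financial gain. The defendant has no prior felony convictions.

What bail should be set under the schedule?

$89280

Base amounts from the schedule: extortion $46500; unlawful firearm possession $27750; animal cruelty $18000; felony vandalism $15800.
Stacking rule: use the highest base only. Highest is extortion at $46500. Combined base = $46500.
Verified full-time employment (−20%): $46500 × 0.8 = $37200.
Offense involved a victim aged 65 or older (+60%): $37200 × 1.6 = $59520.
Offense was committed for financial gain (+50%): $59520 × 1.5 = $89280.
$89280 is within the $775000 maximum.
$89280 is at or above the $4500 minimum.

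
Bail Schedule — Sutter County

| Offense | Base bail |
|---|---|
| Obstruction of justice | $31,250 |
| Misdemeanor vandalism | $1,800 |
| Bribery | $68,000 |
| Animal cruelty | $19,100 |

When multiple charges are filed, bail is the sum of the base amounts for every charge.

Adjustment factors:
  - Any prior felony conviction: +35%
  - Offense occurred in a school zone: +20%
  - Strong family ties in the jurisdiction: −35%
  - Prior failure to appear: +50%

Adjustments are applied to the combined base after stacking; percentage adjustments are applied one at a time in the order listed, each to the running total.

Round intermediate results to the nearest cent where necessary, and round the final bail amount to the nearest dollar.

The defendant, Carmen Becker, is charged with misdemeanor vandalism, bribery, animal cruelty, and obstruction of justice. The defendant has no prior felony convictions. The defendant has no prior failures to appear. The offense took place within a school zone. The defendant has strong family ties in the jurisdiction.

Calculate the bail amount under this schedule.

$93,717

Base amounts from the schedule: misdemeanor vandalism $1,800; bribery $68,000; animal cruelty $19,100; obstruction of justice $31,250.
Stacking rule: sum of all bases. $1,800 + $68,000 + $19,100 + $31,250 = $120,150.
Offense occurred in a school zone (+20%): $120,150 × 1.2 = $144,180.
Strong family ties in the jurisdiction (−35%): $144,180 × 0.65 = $93,717.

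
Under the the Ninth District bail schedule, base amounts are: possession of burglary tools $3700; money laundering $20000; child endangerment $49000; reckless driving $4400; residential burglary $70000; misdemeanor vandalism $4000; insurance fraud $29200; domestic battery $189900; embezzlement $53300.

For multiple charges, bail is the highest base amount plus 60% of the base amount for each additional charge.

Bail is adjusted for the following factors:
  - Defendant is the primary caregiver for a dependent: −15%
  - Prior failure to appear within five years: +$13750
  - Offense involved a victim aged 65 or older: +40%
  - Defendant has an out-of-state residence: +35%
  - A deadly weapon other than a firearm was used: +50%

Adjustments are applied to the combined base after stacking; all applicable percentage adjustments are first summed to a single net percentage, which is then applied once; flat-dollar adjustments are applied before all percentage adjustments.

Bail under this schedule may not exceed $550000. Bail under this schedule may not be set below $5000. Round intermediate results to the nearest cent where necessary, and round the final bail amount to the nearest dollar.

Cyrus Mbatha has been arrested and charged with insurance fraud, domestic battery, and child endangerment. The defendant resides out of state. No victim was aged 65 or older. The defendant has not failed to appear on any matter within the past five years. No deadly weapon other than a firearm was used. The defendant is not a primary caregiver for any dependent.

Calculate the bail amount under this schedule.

$319707

Base amounts from the schedule: insurance fraud $29200; domestic battery $189900; child endangerment $49000.
Stacking rule: highest base plus 60% of each additional charge. Highest is domestic battery at $189900. Additional: $29200 × 60% = $17520; $49000 × 60% = $29400. Combined base = $189900 + $46920 = $236820.
Defendant has an out-of-state residence (+35%): $236820 × 1.35 = $319707.
$319707 is within the $550000 maximum.
$319707 is at or above the $5000 minimum.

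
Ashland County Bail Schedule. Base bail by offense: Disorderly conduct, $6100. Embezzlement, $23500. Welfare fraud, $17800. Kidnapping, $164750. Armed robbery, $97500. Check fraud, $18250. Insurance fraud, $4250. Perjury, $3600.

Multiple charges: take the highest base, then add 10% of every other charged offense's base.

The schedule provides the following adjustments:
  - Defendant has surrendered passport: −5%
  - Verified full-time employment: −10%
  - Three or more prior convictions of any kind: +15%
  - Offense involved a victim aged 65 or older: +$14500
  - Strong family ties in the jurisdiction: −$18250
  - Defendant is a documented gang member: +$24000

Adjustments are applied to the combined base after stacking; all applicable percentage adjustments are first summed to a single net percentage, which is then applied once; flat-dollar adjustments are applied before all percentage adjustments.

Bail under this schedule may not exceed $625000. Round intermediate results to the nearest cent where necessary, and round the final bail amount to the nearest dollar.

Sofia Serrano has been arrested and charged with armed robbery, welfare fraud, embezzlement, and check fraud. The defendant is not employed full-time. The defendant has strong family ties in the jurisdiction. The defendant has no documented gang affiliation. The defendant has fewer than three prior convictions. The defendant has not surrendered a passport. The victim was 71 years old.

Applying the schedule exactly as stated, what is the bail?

$99705

Base amounts from the schedule: armed robbery $97500; welfare fraud $17800; embezzlement $23500; check fraud $18250.
Stacking rule: highest base plus 10% of each additional charge. Highest is armed robbery at $97500. Additional: $17800 × 10% = $1780; $23500 × 10% = $2350; $18250 × 10% = $1825. Combined base = $97500 + $5955 = $103455.
Offense involved a victim aged 65 or older (+$14500 flat): $103455 + $14500 = $117955.
Strong family ties in the jurisdiction (−$18250 flat): $117955 − $18250 = $99705.
$99705 is within the $625000 maximum.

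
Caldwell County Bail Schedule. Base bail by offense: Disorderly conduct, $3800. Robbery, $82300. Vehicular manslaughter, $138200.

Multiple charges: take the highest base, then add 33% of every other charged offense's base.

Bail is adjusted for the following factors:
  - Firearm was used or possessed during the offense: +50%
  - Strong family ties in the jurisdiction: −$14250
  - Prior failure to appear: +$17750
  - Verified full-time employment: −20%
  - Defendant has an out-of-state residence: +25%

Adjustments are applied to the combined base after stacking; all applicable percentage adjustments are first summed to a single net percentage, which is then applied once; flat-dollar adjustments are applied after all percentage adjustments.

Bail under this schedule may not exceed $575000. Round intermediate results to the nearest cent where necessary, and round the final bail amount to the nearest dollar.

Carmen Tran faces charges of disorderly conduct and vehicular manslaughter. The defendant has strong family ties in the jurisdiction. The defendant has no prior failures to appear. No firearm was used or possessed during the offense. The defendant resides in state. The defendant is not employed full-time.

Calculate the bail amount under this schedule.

$125204

Base amounts from the schedule: disorderly conduct $3800; vehicular manslaughter $138200.
Stacking rule: highest base plus 33% of each additional charge. Highest is vehicular manslaughter at $138200. Additional: $3800 × 33% = $1254. Combined base = $138200 + $1254 = $139454.
Strong family ties in the jurisdiction (−$14250 flat): $139454 − $14250 = $125204.
$125204 is within the $575000 maximum.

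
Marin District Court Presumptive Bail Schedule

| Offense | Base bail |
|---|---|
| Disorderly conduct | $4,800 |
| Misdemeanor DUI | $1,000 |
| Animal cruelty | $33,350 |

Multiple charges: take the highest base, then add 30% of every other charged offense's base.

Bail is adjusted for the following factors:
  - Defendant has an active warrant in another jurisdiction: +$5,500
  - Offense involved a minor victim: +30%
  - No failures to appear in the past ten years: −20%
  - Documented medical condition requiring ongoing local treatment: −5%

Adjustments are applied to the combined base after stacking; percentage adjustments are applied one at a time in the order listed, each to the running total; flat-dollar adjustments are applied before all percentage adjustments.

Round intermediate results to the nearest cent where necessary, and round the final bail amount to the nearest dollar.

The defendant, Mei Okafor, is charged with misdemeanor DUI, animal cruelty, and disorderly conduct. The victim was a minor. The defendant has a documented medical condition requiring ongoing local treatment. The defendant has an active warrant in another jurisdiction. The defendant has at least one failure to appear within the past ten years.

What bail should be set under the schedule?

$50,129

Base amounts from the schedule: misdemeanor DUI $1,000; animal cruelty $33,350; disorderly conduct $4,800.
Stacking rule: highest base plus 30% of each additional charge. Highest is animal cruelty at $33,350. Additional: $1,000 × 30% = $300; $4,800 × 30% = $1,440. Combined base = $33,350 + $1,740 = $35,090.
Defendant has an active warrant in another jurisdiction (+$5,500 flat): $35,090 + $5,500 = $40,590.
Offense involved a minor victim (+30%): $40,590 × 1.3 = $52,767.
Documented medical condition requiring ongoing local treatment (−5%): $52,767 × 0.95 = $50,128.65.
Rounded to the nearest dollar: $50,129.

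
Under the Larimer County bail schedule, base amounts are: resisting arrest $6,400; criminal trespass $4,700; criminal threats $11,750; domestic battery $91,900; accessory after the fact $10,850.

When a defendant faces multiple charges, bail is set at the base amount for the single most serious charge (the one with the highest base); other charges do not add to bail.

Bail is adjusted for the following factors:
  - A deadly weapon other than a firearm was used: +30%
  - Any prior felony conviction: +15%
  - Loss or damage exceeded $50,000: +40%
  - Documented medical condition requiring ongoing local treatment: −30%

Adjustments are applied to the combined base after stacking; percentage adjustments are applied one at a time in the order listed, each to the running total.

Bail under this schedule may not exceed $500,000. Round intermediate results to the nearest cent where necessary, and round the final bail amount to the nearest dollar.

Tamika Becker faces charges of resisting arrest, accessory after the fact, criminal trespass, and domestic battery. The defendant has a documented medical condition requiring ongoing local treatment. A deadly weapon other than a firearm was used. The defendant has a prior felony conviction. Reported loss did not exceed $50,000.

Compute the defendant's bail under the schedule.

Base amounts from the schedule: resisting arrest $6,400; accessory after the fact $10,850; criminal trespass $4,700; domestic battery $91,900.
Stacking rule: use the highest base only. Highest is domestic battery at $91,900. Combined base = $91,900.
A deadly weapon other than a firearm was used (+30%): $91,900 × 1.3 = $119,470.
Any prior felony conviction (+15%): $119,470 × 1.15 = $137,390.50.
Documented medical condition requiring ongoing local treatment (−30%): $137,390.50 × 0.7 = $96,173.35.
$96,173.35 is within the $500,000 maximum.
Rounded to the nearest dollar: $96,173.

$96,173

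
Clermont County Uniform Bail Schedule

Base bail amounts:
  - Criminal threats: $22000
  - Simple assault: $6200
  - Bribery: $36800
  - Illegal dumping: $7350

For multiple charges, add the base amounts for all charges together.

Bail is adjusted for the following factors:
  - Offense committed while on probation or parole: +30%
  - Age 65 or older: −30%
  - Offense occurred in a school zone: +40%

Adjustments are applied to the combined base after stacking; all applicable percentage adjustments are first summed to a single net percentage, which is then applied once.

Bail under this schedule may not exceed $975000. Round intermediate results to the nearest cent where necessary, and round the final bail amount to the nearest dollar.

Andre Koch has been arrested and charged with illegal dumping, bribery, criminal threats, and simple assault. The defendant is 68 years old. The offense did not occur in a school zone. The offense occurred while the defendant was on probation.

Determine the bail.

Base amounts from the schedule: illegal dumping $7350; bribery $36800; criminal threats $22000; simple assault $6200.
Stacking rule: sum of all bases. $7350 + $36800 + $22000 + $6200 = $72350.
Net percentage adjustment: +30% −30% = +0%. $72350 × 1 = $72350.
$72350 is within the $975000 maximum.

$72350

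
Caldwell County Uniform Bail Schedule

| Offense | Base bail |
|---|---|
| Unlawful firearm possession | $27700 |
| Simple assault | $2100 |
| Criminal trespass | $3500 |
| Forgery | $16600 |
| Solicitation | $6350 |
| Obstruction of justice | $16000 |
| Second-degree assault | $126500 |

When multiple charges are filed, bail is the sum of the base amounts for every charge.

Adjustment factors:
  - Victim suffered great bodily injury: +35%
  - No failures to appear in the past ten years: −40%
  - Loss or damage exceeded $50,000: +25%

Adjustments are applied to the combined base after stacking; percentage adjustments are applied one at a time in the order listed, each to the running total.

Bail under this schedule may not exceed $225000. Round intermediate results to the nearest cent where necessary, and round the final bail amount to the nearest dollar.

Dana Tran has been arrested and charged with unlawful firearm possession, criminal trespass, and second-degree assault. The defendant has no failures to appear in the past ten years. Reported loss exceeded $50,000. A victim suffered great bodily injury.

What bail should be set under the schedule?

$159671

Base amounts from the schedule: unlawful firearm possession $27700; criminal trespass $3500; second-degree assault $126500.
Stacking rule: sum of all bases. $27700 + $3500 + $126500 = $157700.
Victim suffered great bodily injury (+35%): $157700 × 1.35 = $212895.
No failures to appear in the past ten years (−40%): $212895 × 0.6 = $127737.
Loss or damage exceeded $50,000 (+25%): $127737 × 1.25 = $159671.25.
$159671.25 is within the $225000 maximum.
Rounded to the nearest dollar: $159671.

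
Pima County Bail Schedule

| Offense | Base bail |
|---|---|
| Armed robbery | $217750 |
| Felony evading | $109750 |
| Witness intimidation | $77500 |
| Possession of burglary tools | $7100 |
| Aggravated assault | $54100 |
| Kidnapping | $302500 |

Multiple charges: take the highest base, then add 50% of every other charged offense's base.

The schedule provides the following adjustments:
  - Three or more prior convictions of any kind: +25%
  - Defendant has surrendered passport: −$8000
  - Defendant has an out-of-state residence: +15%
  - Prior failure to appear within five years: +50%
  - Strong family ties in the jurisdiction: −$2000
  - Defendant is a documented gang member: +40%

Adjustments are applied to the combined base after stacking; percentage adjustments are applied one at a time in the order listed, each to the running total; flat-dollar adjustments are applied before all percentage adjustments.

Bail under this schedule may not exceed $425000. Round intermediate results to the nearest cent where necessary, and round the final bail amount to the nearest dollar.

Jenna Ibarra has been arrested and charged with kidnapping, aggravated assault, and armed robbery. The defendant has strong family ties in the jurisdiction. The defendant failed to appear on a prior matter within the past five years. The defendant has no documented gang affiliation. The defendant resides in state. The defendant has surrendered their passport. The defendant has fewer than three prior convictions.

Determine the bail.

$425000

Base amounts from the schedule: kidnapping $302500; aggravated assault $54100; armed robbery $217750.
Stacking rule: highest base plus 50% of each additional charge. Highest is kidnapping at $302500. Additional: $54100 × 50% = $27050; $217750 × 50% = $108875. Combined base = $302500 + $135925 = $438425.
Defendant has surrendered passport (−$8000 flat): $438425 − $8000 = $430425.
Strong family ties in the jurisdiction (−$2000 flat): $430425 − $2000 = $428425.
Prior failure to appear within five years (+50%): $428425 × 1.5 = $642637.50.
Result $642637.50 exceeds the maximum of $425000; bail is capped at $425000.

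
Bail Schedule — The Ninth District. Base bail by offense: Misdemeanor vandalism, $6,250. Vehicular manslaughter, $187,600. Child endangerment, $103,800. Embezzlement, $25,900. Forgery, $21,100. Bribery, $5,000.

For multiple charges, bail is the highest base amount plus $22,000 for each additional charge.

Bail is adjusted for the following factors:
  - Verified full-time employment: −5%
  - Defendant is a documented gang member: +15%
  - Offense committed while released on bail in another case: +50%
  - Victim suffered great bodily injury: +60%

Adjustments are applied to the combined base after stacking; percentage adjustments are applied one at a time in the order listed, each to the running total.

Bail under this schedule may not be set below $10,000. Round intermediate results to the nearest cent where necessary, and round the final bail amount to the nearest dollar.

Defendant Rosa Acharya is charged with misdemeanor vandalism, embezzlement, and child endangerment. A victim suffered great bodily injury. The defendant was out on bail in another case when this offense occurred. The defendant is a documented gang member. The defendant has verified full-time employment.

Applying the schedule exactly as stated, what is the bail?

$387,532

Base amounts from the schedule: misdemeanor vandalism $6,250; embezzlement $25,900; child endangerment $103,800.
Stacking rule: highest base plus $22,000 per additional charge. Highest is child endangerment at $103,800; 2 additional charges → +$44,000. Combined base = $147,800.
Verified full-time employment (−5%): $147,800 × 0.95 = $140,410.
Defendant is a documented gang member (+15%): $140,410 × 1.15 = $161,471.50.
Offense committed while released on bail in another case (+50%): $161,471.50 × 1.5 = $242,207.25.
Victim suffered great bodily injury (+60%): $242,207.25 × 1.6 = $387,531.60.
$387,531.60 is at or above the $10,000 minimum.
Rounded to the nearest dollar: $387,532.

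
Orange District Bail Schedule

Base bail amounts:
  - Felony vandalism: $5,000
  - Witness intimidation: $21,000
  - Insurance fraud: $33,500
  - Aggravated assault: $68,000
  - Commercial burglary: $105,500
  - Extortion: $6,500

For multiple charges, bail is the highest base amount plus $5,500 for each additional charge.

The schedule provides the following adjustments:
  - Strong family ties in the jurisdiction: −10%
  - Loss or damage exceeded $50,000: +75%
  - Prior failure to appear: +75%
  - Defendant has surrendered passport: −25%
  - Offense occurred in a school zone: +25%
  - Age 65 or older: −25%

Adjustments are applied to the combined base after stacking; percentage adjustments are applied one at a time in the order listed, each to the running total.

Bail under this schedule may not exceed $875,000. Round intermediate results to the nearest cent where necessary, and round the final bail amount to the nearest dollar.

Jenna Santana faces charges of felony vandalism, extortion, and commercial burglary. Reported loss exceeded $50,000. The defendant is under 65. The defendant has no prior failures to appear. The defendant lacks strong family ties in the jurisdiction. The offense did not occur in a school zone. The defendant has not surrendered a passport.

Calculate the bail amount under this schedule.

$203,875

Base amounts from the schedule: felony vandalism $5,000; extortion $6,500; commercial burglary $105,500.
Stacking rule: highest base plus $5,500 per additional charge. Highest is commercial burglary at $105,500; 2 additional charges → +$11,000. Combined base = $116,500.
Loss or damage exceeded $50,000 (+75%): $116,500 × 1.75 = $203,875.
$203,875 is within the $875,000 maximum.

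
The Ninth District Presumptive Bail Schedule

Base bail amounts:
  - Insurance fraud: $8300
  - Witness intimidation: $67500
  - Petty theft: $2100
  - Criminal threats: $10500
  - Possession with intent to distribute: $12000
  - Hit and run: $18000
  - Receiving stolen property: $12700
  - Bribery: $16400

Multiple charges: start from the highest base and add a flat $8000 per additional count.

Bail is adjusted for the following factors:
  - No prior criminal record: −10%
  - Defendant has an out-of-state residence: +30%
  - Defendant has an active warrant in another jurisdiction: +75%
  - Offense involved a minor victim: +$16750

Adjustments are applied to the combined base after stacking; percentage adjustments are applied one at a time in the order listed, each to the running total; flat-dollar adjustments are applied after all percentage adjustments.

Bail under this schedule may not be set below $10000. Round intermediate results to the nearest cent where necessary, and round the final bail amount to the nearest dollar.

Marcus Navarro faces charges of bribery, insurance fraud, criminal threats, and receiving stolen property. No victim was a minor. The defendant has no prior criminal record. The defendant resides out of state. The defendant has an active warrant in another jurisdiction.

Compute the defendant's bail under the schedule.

Base amounts from the schedule: bribery $16400; insurance fraud $8300; criminal threats $10500; receiving stolen property $12700.
Stacking rule: highest base plus $8000 per additional charge. Highest is bribery at $16400; 3 additional charges → +$24000. Combined base = $40400.
No prior criminal record (−10%): $40400 × 0.9 = $36360.
Defendant has an out-of-state residence (+30%): $36360 × 1.3 = $47268.
Defendant has an active warrant in another jurisdiction (+75%): $47268 × 1.75 = $82719.
$82719 is at or above the $10000 minimum.

$82719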